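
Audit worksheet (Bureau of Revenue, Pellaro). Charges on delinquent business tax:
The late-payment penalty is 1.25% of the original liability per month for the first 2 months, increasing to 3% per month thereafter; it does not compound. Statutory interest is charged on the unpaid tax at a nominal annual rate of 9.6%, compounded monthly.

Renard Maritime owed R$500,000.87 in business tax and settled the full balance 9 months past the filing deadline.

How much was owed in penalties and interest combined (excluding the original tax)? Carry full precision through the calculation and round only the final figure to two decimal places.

Penalty, months 1–2: 2 × 1.25% × R$500,000.87 = R$12,500.02…
Penalty, months 3–9: 7 × 3% × R$500,000.87 = R$105,000.18…
Interest (9.6%/yr ÷ 12 = 0.8%/month): R$500,000.87 × ((1 + 0.008)^9 − 1) = R$37,173.8288…
Penalties + interest = R$117,500.2045… + R$37,173.8288… = R$154,674.03

R$154,674.03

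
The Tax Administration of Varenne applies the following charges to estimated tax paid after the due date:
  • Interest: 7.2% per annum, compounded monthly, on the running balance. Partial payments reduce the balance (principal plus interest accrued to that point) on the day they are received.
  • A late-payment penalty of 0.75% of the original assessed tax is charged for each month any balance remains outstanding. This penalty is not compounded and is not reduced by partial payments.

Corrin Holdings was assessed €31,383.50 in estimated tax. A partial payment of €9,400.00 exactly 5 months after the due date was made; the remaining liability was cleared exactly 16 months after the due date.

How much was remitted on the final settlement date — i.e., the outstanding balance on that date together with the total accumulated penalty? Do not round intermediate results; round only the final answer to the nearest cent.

Monthly rate = 7.2% ÷ 12 = 0.6%
Balance at month 5: €31,383.5000 × (1 + 0.006)^5 = €32,336.3711…
After €9,400.00 payment: €32,336.3711… − €9,400.00 = €22,936.3711…
Balance at month 16: €22,936.3711… × (1 + 0.006)^11 = €24,496.4129…
Penalty: 16 × 0.75% × €31,383.50 = €3,766.02
Final settlement = outstanding balance + penalty = €24,496.4129… + €3,766.02 = €28,262.43

€28,262.43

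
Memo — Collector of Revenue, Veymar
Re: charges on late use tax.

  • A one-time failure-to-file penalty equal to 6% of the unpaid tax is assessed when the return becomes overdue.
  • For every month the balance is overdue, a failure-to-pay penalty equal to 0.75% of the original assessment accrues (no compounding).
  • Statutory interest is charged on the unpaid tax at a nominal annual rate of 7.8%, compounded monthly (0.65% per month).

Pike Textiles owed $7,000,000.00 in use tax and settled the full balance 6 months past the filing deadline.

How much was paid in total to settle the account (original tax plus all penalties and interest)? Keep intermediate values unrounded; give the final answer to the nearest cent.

Failure-to-file penalty: 6% × $7,000,000.00 = $420,000.00
Failure-to-pay penalty: 6 × 0.75% × $7,000,000.00 = $315,000.00
Interest: $7,000,000.00 × ((1 + 0.0065)^6 − 1) = $7,000,000.00 × 0.0396393… = $277,474.8854…
Total = $7,000,000.00 + $735,000.0000 + $277,474.8854… = $8,012,474.89

$8,012,474.89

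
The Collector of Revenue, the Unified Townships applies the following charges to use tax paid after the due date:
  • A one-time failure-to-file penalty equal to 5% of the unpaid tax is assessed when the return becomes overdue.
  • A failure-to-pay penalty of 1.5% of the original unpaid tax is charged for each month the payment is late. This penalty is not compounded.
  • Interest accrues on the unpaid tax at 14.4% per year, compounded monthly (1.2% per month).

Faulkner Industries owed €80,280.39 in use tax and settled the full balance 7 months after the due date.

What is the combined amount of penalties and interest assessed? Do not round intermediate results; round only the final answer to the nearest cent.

€19,434.70

Failure-to-file penalty: 5% × €80,280.39 = €4,014.02…
Failure-to-pay penalty: 7 × 1.5% × €80,280.39 = €8,429.44…
Interest: €80,280.39 × ((1 + 0.012)^7 − 1) = €80,280.39 × 0.0870852… = €6,991.2347…
Penalties + interest = €12,443.4605… + €6,991.2347… = €19,434.70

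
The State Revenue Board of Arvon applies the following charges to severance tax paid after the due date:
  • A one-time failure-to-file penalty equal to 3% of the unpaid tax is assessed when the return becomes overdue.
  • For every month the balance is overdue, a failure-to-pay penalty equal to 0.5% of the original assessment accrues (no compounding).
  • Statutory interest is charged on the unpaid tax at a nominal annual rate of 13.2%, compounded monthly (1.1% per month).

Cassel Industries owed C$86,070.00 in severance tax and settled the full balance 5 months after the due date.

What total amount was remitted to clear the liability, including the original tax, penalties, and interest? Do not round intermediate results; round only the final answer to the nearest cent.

C$95,643.00

Failure-to-file penalty: 3% × C$86,070.00 = C$2,582.10
Failure-to-pay penalty = 0.5% × C$86,070.00 × 5 mo = C$2,151.75
Interest: C$86,070.00 × ((1 + 0.011)^5 − 1) = C$86,070.00 × 0.0562234… = C$4,839.1466…
Total = C$86,070.00 + C$4,733.8500 + C$4,839.1466… = C$95,643.00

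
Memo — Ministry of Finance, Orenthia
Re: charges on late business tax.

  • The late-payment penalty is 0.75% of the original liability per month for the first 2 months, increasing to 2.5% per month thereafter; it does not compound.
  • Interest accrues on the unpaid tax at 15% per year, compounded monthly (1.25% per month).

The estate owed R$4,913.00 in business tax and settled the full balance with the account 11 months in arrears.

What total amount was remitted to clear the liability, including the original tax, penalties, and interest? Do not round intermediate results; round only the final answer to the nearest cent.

R$6,811.50

Penalty, months 1–2: 2 × 0.75% × R$4,913.00 = R$73.70…
Penalty, months 3–11: 9 × 2.5% × R$4,913.00 = R$1,105.43…
Interest: R$4,913.00 × ((1 + 0.0125)^11 − 1) = R$4,913.00 × 0.1464242… = R$719.3822…
Total = R$4,913.00 + R$1,179.1200 + R$719.3822… = R$6,811.50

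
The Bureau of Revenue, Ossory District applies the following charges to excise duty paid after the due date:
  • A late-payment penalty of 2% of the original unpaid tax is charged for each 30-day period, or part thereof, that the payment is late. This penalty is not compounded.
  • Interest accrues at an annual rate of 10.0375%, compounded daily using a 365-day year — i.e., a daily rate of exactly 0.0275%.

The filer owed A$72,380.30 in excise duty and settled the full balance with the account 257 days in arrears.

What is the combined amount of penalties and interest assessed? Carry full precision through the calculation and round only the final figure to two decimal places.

A$18,328.28

Penalty periods: ⌈257/30⌉ = 9; penalty = 9 × 2% × A$72,380.30 = A$13,028.45…
Interest: A$72,380.30 × ((1 + 0.000275)^257 − 1) = A$72,380.30 × 0.07322194… = A$5,299.8261…
Penalties + interest = A$13,028.4540 + A$5,299.8261… = A$18,328.28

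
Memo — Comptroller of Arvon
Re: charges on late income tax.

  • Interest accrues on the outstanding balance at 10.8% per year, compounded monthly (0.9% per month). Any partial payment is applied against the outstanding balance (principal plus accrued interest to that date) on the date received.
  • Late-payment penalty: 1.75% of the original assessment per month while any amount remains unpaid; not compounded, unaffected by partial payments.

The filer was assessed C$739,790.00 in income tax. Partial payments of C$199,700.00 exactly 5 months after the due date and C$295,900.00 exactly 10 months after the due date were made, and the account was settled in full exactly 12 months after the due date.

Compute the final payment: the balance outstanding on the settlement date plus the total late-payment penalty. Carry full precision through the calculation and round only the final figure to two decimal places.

C$465,243.12

Balance at month 5: C$739,790.0000 × (1 + 0.009)^5 = C$773,685.1973…
After C$199,700.00 payment: C$773,685.1973… − C$199,700.00 = C$573,985.1973…
Balance at month 10: C$573,985.1973… × (1 + 0.009)^5 = C$600,283.6624…
After C$295,900.00 payment: C$600,283.6624… − C$295,900.00 = C$304,383.6624…
Balance at month 12: C$304,383.6624… × (1 + 0.009)^2 = C$309,887.2234…
Penalty: 12 × 1.75% × C$739,790.00 = C$155,355.90
Final settlement = outstanding balance + penalty = C$309,887.2234… + C$155,355.90 = C$465,243.12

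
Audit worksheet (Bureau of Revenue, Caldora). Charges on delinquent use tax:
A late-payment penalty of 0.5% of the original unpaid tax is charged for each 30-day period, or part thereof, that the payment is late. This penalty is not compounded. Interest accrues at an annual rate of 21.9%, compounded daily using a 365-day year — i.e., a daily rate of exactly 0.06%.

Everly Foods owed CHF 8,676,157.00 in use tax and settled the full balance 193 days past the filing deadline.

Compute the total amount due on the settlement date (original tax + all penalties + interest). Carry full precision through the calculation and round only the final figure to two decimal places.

CHF 10,044,667.26

Penalty periods: ⌈193/30⌉ = 7; penalty = 7 × 0.5% × CHF 8,676,157.00 = CHF 303,665.50…
Interest: CHF 8,676,157.00 × ((1 + 0.0006)^193 − 1) = CHF 8,676,157.00 × 0.12273231… = CHF 1,064,844.7612…
Total = CHF 8,676,157.00 + CHF 303,665.4950 + CHF 1,064,844.7612… = CHF 10,044,667.26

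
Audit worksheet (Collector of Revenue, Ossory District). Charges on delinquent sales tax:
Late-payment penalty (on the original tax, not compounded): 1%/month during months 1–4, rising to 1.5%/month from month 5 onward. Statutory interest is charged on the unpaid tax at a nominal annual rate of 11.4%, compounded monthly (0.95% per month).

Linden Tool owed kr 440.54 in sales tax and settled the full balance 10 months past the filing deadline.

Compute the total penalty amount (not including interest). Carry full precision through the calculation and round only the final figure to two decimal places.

kr 57.27

Penalty, months 1–4: 4 × 1% × kr 440.54 = kr 17.62…
Penalty, months 5–10: 6 × 1.5% × kr 440.54 = kr 39.65…
Total penalty = kr 17.62… + kr 39.65… = kr 57.27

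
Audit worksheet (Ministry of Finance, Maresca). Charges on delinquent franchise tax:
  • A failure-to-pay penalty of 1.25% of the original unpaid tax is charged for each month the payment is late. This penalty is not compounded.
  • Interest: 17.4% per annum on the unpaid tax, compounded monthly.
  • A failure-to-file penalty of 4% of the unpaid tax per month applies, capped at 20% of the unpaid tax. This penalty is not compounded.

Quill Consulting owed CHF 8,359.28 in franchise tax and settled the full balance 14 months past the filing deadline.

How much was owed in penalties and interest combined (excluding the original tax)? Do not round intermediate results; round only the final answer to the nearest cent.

CHF 5,001.26

Failure-to-file: 14 × 4% × CHF 8,359.28 = CHF 4,681.20…, capped at 20% × CHF 8,359.28 = CHF 1,671.86…
Failure-to-pay penalty = 1.25% × CHF 8,359.28 × 14 mo = CHF 1,462.87…
Interest (17.4%/yr ÷ 12 = 1.45%/month): CHF 8,359.28 × ((1 + 0.0145)^14 − 1) = CHF 1,866.5270…
Penalties + interest = CHF 3,134.7300 + CHF 1,866.5270… = CHF 5,001.26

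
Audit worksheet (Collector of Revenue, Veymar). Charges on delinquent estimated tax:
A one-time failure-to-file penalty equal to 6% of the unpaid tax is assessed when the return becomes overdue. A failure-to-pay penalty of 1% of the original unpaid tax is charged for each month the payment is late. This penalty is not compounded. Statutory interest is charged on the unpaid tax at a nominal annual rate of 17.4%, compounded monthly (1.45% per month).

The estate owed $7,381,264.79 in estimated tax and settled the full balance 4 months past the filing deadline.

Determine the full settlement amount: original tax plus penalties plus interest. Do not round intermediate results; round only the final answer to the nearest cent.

Failure-to-file penalty: 6% × $7,381,264.79 = $442,875.89…
Failure-to-pay penalty = 1% × $7,381,264.79 × 4 mo = $295,250.59…
Interest: $7,381,264.79 × ((1 + 0.0145)^4 − 1) = $7,381,264.79 × 0.0592737… = $437,515.1605…
Total = $7,381,264.79 + $738,126.4790 + $437,515.1605… = $8,556,906.43

$8,556,906.43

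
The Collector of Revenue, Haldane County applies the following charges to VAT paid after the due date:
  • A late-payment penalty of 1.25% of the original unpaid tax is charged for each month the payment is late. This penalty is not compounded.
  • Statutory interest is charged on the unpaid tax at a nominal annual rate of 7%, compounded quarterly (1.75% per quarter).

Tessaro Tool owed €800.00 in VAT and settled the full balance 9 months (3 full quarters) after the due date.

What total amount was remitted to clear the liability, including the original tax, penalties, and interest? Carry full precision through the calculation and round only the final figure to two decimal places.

€932.74

Late-payment penalty: 9 × 1.25% × €800.00 = €90.00
Interest: €800.00 × ((1 + 0.0175)^3 − 1) = €800.00 × 0.0534241… = €42.7393…
Total = €800.00 + €90.0000 + €42.7393… = €932.74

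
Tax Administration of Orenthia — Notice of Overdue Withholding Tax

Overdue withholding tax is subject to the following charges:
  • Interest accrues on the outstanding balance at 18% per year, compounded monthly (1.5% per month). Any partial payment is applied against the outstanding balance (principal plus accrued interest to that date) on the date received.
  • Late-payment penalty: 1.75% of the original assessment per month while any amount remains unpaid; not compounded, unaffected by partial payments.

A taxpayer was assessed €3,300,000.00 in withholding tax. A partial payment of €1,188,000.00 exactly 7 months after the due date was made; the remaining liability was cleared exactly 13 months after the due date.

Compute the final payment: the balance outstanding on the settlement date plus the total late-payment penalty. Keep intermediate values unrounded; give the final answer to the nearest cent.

Balance at month 7: €3,300,000.0000 × (1 + 0.015)^7 = €3,662,488.2126…
After €1,188,000.00 payment: €3,662,488.2126… − €1,188,000.00 = €2,474,488.2126…
Balance at month 13: €2,474,488.2126… × (1 + 0.015)^6 = €2,705,712.4677…
Penalty: 13 × 1.75% × €3,300,000.00 = €750,750.00
Final settlement = outstanding balance + penalty = €2,705,712.4677… + €750,750.00 = €3,456,462.47

€3,456,462.47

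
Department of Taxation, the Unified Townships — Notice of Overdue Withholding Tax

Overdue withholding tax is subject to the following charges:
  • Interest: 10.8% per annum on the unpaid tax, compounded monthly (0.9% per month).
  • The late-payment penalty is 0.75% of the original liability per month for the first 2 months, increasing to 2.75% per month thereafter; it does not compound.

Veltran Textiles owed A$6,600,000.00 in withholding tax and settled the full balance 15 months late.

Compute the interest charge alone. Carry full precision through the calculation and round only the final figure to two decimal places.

Interest: A$6,600,000.00 × ((1 + 0.009)^15 − 1) = A$6,600,000.00 × 0.1438458… = A$949,382.4831…

A$949,382.48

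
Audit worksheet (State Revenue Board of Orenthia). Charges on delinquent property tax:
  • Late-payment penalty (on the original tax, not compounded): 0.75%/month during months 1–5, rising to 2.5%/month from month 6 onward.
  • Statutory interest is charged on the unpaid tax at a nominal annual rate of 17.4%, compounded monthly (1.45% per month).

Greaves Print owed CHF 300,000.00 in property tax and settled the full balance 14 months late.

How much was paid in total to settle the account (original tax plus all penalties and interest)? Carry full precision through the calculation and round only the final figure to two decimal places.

Penalty, months 1–5: 5 × 0.75% × CHF 300,000.00 = CHF 11,250.00
Penalty, months 6–14: 9 × 2.5% × CHF 300,000.00 = CHF 67,500.00
Interest: CHF 300,000.00 × ((1 + 0.0145)^14 − 1) = CHF 300,000.00 × 0.2232880… = CHF 66,986.4031…
Total = CHF 300,000.00 + CHF 78,750.0000 + CHF 66,986.4031… = CHF 445,736.40

CHF 445,736.40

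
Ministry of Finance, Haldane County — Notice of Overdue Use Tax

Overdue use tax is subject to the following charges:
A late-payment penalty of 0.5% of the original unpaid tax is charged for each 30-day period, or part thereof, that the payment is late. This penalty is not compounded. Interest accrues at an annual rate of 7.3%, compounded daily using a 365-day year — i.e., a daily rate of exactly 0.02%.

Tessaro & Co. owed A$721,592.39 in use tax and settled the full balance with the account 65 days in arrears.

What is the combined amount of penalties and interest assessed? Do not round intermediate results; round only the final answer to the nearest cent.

A$20,264.88

Penalty periods: ⌈65/30⌉ = 3; penalty = 3 × 0.5% × A$721,592.39 = A$10,823.89…
Interest: A$721,592.39 × ((1 + 0.0002)^65 − 1) = A$721,592.39 × 0.01308355… = A$9,440.9905…
Penalties + interest = A$10,823.8859… + A$9,440.9905… = A$20,264.88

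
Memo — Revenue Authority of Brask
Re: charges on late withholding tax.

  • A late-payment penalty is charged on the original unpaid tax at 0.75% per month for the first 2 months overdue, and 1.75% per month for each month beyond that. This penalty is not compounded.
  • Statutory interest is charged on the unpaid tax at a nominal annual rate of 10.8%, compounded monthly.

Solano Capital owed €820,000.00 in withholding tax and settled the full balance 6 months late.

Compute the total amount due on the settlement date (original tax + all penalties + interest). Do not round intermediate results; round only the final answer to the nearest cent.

Penalty, months 1–2: 2 × 0.75% × €820,000.00 = €12,300.00
Penalty, months 3–6: 4 × 1.75% × €820,000.00 = €57,400.00
Interest (10.8%/yr ÷ 12 = 0.9%/month): €820,000.00 × ((1 + 0.009)^6 − 1) = €45,288.3366…
Total = €820,000.00 + €69,700.0000 + €45,288.3366… = €934,988.34

€934,988.34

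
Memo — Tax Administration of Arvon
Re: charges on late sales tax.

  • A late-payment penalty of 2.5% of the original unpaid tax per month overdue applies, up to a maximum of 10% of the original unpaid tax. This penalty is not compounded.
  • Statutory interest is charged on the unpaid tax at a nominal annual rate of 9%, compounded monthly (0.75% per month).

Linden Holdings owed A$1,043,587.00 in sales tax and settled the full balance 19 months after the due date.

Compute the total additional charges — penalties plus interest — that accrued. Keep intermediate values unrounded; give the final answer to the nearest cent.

Penalty (uncapped): 19 × 2.5% × A$1,043,587.00 = A$495,703.83…; cap = 10% × A$1,043,587.00 = A$104,358.70 → penalty = A$104,358.70
Interest: A$1,043,587.00 × ((1 + 0.0075)^19 − 1) = A$1,043,587.00 × 0.1525401… = A$159,188.8566…
Penalties + interest = A$104,358.7000 + A$159,188.8566… = A$263,547.56

A$263,547.56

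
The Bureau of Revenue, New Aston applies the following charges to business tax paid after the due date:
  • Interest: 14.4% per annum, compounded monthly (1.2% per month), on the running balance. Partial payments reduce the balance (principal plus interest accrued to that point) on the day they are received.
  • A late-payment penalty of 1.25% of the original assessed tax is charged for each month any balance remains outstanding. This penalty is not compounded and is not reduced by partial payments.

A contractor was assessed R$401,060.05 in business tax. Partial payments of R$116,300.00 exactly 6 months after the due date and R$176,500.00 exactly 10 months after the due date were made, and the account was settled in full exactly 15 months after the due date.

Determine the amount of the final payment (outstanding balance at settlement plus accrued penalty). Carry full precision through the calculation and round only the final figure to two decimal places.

Balance at month 6: R$401,060.0500 × (1 + 0.012)^6 = R$430,816.6493…
After R$116,300.00 payment: R$430,816.6493… − R$116,300.00 = R$314,516.6493…
Balance at month 10: R$314,516.6493… × (1 + 0.012)^4 = R$329,887.3713…
After R$176,500.00 payment: R$329,887.3713… − R$176,500.00 = R$153,387.3713…
Balance at month 15: R$153,387.3713… × (1 + 0.012)^5 = R$162,814.1579…
Penalty: 15 × 1.25% × R$401,060.05 = R$75,198.76…
Final settlement = outstanding balance + penalty = R$162,814.1579… + R$75,198.76… = R$238,012.92

R$238,012.92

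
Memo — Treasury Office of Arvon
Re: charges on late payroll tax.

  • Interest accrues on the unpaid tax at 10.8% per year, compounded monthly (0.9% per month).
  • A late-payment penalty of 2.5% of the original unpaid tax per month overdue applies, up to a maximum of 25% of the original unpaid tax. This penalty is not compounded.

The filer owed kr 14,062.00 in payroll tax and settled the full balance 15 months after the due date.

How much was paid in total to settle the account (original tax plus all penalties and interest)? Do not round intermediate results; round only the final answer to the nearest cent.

Penalty (uncapped): 15 × 2.5% × kr 14,062.00 = kr 5,273.25; cap = 25% × kr 14,062.00 = kr 3,515.50 → penalty = kr 3,515.50
Interest: kr 14,062.00 × ((1 + 0.009)^15 − 1) = kr 14,062.00 × 0.1438458… = kr 2,022.7601…
Total = kr 14,062.00 + kr 3,515.5000 + kr 2,022.7601… = kr 19,600.26

kr 19,600.26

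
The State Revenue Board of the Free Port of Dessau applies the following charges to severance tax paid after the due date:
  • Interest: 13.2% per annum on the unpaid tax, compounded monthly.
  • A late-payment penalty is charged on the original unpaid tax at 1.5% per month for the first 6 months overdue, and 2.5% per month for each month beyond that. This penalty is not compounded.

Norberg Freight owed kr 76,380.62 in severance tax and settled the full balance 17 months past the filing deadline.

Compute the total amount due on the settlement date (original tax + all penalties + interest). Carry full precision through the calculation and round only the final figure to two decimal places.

Penalty, months 1–6: 6 × 1.5% × kr 76,380.62 = kr 6,874.26…
Penalty, months 7–17: 11 × 2.5% × kr 76,380.62 = kr 21,004.67…
Interest (13.2%/yr ÷ 12 = 1.1%/month): kr 76,380.62 × ((1 + 0.011)^17 − 1) = kr 15,611.9653…
Total = kr 76,380.62 + kr 27,878.9263 + kr 15,611.9653… = kr 119,871.51

kr 119,871.51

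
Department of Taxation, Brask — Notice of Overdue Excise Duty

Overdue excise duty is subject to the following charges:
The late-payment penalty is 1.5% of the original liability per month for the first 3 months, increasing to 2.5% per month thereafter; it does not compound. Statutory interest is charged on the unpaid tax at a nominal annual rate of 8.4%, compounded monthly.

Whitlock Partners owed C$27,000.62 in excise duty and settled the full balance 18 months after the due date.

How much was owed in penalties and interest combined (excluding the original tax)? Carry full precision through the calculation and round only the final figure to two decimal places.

C$14,952.52

Penalty, months 1–3: 3 × 1.5% × C$27,000.62 = C$1,215.03…
Penalty, months 4–18: 15 × 2.5% × C$27,000.62 = C$10,125.23…
Interest (8.4%/yr ÷ 12 = 0.7%/month): C$27,000.62 × ((1 + 0.007)^18 − 1) = C$3,612.2612…
Penalties + interest = C$11,340.2604 + C$3,612.2612… = C$14,952.52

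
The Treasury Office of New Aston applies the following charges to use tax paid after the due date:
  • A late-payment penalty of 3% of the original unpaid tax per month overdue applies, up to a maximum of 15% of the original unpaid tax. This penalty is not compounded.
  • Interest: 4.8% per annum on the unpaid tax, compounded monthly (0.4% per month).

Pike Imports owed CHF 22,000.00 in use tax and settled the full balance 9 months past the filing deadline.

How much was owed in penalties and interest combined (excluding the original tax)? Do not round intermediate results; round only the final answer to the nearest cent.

CHF 4,104.79

Penalty (uncapped): 9 × 3% × CHF 22,000.00 = CHF 5,940.00; cap = 15% × CHF 22,000.00 = CHF 3,300.00 → penalty = CHF 3,300.00
Interest: CHF 22,000.00 × ((1 + 0.004)^9 − 1) = CHF 22,000.00 × 0.0365814… = CHF 804.7910…
Penalties + interest = CHF 3,300.0000 + CHF 804.7910… = CHF 4,104.79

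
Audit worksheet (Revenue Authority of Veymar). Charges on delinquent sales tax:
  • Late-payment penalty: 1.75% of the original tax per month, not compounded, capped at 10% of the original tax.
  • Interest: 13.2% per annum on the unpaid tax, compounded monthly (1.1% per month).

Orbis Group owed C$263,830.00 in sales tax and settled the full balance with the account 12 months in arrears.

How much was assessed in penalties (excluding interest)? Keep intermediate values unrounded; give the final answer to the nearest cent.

C$26,383.00

Penalty (uncapped): 12 × 1.75% × C$263,830.00 = C$55,404.30; cap = 10% × C$263,830.00 = C$26,383.00 → penalty = C$26,383.00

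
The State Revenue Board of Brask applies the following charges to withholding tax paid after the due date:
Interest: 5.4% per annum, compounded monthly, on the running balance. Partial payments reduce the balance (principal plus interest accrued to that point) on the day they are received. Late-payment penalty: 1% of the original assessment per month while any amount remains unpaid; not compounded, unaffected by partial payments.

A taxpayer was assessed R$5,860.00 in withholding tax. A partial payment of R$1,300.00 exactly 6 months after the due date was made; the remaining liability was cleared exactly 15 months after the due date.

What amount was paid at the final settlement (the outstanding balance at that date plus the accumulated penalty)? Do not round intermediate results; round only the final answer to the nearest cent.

R$5,793.65

Monthly rate = 5.4% ÷ 12 = 0.45%
Balance at month 6: R$5,860.0000 × (1 + 0.0045)^6 = R$6,020.0107…
After R$1,300.00 payment: R$6,020.0107… − R$1,300.00 = R$4,720.0107…
Balance at month 15: R$4,720.0107… × (1 + 0.0045)^9 = R$4,914.6484…
Penalty: 15 × 1% × R$5,860.00 = R$879.00
Final settlement = outstanding balance + penalty = R$4,914.6484… + R$879.00 = R$5,793.65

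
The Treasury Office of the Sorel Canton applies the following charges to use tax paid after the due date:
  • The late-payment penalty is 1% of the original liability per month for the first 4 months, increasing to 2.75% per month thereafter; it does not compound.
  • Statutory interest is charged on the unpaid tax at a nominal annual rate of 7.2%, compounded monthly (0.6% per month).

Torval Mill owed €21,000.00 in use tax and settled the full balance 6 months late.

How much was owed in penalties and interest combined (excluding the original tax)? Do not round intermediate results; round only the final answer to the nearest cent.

Penalty, months 1–4: 4 × 1% × €21,000.00 = €840.00
Penalty, months 5–6: 2 × 2.75% × €21,000.00 = €1,155.00
Interest: €21,000.00 × ((1 + 0.006)^6 − 1) = €21,000.00 × 0.0365443… = €767.4311…
Penalties + interest = €1,995.0000 + €767.4311… = €2,762.43

€2,762.43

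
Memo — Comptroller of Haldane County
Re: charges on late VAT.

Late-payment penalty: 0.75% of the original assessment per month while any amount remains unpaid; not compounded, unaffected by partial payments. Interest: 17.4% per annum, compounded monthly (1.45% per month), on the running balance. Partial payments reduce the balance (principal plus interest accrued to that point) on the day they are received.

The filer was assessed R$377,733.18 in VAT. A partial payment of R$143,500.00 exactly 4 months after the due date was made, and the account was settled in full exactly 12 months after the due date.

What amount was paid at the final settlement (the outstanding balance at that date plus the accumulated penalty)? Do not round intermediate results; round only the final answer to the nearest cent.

R$321,942.43

Balance at month 4: R$377,733.1800 × (1 + 0.0145)^4 = R$400,122.8378…
After R$143,500.00 payment: R$400,122.8378… − R$143,500.00 = R$256,622.8378…
Balance at month 12: R$256,622.8378… × (1 + 0.0145)^8 = R$287,946.4404…
Penalty: 12 × 0.75% × R$377,733.18 = R$33,995.99…
Final settlement = outstanding balance + penalty = R$287,946.4404… + R$33,995.99… = R$321,942.43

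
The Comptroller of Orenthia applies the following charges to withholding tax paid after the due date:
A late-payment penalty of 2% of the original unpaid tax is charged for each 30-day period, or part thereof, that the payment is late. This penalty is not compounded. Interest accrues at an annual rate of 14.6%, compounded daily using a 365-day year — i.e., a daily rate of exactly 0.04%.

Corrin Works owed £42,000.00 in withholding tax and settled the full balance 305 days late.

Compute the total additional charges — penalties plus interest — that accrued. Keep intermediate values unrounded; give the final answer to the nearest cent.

Penalty periods: ⌈305/30⌉ = 11; penalty = 11 × 2% × £42,000.00 = £9,240.00
Interest: £42,000.00 × ((1 + 0.0004)^305 − 1) = £42,000.00 × 0.12972654… = £5,448.5148…
Penalties + interest = £9,240.0000 + £5,448.5148… = £14,688.51

£14,688.51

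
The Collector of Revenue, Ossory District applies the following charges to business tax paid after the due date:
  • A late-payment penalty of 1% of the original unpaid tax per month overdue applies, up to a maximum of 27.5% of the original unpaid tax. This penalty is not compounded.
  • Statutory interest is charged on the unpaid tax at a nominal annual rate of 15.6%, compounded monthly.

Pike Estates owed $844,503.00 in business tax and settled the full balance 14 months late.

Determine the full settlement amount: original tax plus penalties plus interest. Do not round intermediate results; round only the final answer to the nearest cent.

Penalty: 14 × 1% × $844,503.00 = $118,230.42 (below the 27.5% cap of $232,238.33…)
Interest (15.6%/yr ÷ 12 = 1.3%/month): $844,503.00 × ((1 + 0.013)^14 − 1) = $167,387.2976…
Total = $844,503.00 + $118,230.4200 + $167,387.2976… = $1,130,120.72

$1,130,120.72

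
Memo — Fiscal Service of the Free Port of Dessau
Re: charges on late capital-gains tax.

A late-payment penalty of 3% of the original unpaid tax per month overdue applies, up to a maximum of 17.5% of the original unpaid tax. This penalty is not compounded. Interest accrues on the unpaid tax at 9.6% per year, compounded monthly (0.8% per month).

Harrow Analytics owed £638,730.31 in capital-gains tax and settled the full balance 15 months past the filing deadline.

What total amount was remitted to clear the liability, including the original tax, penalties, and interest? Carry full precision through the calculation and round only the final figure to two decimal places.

Penalty (uncapped): 15 × 3% × £638,730.31 = £287,428.64…; cap = 17.5% × £638,730.31 = £111,777.80… → penalty = £111,777.80…
Interest: £638,730.31 × ((1 + 0.008)^15 − 1) = £638,730.31 × 0.1269587… = £81,092.3384…
Total = £638,730.31 + £111,777.8043… + £81,092.3384… = £831,600.45

£831,600.45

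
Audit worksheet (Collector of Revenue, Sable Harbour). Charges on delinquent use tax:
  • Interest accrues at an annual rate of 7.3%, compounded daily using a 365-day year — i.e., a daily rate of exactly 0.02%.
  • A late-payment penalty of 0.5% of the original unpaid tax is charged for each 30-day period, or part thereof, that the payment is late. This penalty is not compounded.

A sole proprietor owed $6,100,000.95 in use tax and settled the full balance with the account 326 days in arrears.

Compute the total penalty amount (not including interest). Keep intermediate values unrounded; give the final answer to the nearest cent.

$335,500.05

Penalty periods: ⌈326/30⌉ = 11; penalty = 11 × 0.5% × $6,100,000.95 = $335,500.05…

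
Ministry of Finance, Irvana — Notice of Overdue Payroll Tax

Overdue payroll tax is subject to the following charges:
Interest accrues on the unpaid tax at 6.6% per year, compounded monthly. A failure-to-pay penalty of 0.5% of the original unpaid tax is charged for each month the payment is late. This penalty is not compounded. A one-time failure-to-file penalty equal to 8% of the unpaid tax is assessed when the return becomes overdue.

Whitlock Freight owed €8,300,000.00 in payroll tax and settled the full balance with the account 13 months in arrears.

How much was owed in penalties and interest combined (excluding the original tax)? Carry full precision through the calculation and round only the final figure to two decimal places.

€1,816,934.28

Failure-to-file penalty: 8% × €8,300,000.00 = €664,000.00
Failure-to-pay penalty: 13 × 0.5% × €8,300,000.00 = €539,500.00
Interest (6.6%/yr ÷ 12 = 0.55%/month): €8,300,000.00 × ((1 + 0.0055)^13 − 1) = €613,434.2756…
Penalties + interest = €1,203,500.0000 + €613,434.2756… = €1,816,934.28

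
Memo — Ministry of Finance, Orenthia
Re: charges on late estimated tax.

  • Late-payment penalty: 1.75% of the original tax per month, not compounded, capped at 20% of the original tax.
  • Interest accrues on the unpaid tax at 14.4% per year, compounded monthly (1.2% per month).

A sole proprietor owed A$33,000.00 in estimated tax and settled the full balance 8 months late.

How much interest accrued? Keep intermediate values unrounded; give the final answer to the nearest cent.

A$3,304.30

Interest: A$33,000.00 × ((1 + 0.012)^8 − 1) = A$33,000.00 × 0.1001302… = A$3,304.2977…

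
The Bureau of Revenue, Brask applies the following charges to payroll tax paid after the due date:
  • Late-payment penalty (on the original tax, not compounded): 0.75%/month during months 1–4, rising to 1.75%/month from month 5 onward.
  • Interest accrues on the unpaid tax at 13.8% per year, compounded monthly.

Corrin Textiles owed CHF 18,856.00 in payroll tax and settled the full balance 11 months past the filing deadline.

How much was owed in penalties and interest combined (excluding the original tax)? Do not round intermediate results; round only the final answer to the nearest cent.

Penalty, months 1–4: 4 × 0.75% × CHF 18,856.00 = CHF 565.68
Penalty, months 5–11: 7 × 1.75% × CHF 18,856.00 = CHF 2,309.86
Interest (13.8%/yr ÷ 12 = 1.15%/month): CHF 18,856.00 × ((1 + 0.0115)^11 − 1) = CHF 2,527.2802…
Penalties + interest = CHF 2,875.5400 + CHF 2,527.2802… = CHF 5,402.82

CHF 5,402.82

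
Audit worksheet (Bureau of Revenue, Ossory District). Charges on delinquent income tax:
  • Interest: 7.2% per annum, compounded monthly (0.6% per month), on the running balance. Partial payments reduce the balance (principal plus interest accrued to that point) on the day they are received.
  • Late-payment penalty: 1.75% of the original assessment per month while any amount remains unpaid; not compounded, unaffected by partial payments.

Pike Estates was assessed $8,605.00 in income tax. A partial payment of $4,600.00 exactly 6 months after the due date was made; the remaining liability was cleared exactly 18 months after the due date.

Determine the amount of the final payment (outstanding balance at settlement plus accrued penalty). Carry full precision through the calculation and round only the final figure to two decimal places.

$7,351.51

Balance at month 6: $8,605.0000 × (1 + 0.006)^6 = $8,919.4640…
After $4,600.00 payment: $8,919.4640… − $4,600.00 = $4,319.4640…
Balance at month 18: $4,319.4640… × (1 + 0.006)^12 = $4,640.9366…
Penalty: 18 × 1.75% × $8,605.00 = $2,710.58…
Final settlement = outstanding balance + penalty = $4,640.9366… + $2,710.58… = $7,351.51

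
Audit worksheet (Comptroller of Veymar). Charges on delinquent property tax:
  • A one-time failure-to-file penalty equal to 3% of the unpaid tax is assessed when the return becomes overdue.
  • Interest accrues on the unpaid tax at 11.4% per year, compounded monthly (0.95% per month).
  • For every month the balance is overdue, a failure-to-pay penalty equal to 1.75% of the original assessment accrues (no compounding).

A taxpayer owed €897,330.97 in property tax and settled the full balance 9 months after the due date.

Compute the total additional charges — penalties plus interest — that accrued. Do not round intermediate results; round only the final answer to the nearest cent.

€247,952.34

Failure-to-file penalty: 3% × €897,330.97 = €26,919.93…
Failure-to-pay penalty: 9 × 1.75% × €897,330.97 = €141,329.63…
Interest: €897,330.97 × ((1 + 0.0095)^9 − 1) = €897,330.97 × 0.0888221… = €79,702.7813…
Penalties + interest = €168,249.5569… + €79,702.7813… = €247,952.34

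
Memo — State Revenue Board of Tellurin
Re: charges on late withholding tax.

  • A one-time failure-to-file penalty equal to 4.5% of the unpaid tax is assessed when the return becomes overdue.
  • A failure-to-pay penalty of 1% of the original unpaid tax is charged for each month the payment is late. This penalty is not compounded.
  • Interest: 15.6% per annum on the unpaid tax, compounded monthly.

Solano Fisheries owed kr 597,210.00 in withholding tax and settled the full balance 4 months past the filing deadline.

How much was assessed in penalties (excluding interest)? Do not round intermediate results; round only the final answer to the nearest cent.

kr 50,762.85

Failure-to-file penalty: 4.5% × kr 597,210.00 = kr 26,874.45
Failure-to-pay penalty: 4 × 1% × kr 597,210.00 = kr 23,888.40
Total penalty = kr 26,874.45 + kr 23,888.40 = kr 50,762.85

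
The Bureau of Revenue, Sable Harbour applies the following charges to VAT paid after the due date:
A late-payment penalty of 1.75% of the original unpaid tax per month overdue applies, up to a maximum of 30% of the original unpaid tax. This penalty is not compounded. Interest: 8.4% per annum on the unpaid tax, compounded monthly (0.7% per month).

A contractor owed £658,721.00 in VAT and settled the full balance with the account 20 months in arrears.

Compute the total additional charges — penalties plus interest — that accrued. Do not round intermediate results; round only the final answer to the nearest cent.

Penalty (uncapped): 20 × 1.75% × £658,721.00 = £230,552.35; cap = 30% × £658,721.00 = £197,616.30 → penalty = £197,616.30
Interest: £658,721.00 × ((1 + 0.007)^20 − 1) = £658,721.00 × 0.1497129… = £98,619.0431…
Penalties + interest = £197,616.3000 + £98,619.0431… = £296,235.34

£296,235.34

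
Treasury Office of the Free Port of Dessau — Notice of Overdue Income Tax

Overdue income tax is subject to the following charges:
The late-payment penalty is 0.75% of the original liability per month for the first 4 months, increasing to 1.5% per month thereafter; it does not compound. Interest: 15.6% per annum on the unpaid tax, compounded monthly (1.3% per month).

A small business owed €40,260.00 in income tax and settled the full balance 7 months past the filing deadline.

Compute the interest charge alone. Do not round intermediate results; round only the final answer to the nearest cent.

Interest: €40,260.00 × ((1 + 0.013)^7 − 1) = €40,260.00 × 0.0946269… = €3,809.6791…

€3,809.68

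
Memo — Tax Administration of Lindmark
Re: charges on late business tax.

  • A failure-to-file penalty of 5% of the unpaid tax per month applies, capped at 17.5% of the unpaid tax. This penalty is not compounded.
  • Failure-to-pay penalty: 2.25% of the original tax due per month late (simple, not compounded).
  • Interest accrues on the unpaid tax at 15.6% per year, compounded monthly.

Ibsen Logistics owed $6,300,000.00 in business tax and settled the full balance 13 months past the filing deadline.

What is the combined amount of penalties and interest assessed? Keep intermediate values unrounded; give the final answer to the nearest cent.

Failure-to-file: 13 × 5% × $6,300,000.00 = $4,095,000.00, capped at 17.5% × $6,300,000.00 = $1,102,500.00
Failure-to-pay penalty = 2.25% × $6,300,000.00 × 13 mo = $1,842,750.00
Interest (15.6%/yr ÷ 12 = 1.3%/month): $6,300,000.00 × ((1 + 0.013)^13 − 1) = $1,151,836.8710…
Penalties + interest = $2,945,250.0000 + $1,151,836.8710… = $4,097,086.87

$4,097,086.87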